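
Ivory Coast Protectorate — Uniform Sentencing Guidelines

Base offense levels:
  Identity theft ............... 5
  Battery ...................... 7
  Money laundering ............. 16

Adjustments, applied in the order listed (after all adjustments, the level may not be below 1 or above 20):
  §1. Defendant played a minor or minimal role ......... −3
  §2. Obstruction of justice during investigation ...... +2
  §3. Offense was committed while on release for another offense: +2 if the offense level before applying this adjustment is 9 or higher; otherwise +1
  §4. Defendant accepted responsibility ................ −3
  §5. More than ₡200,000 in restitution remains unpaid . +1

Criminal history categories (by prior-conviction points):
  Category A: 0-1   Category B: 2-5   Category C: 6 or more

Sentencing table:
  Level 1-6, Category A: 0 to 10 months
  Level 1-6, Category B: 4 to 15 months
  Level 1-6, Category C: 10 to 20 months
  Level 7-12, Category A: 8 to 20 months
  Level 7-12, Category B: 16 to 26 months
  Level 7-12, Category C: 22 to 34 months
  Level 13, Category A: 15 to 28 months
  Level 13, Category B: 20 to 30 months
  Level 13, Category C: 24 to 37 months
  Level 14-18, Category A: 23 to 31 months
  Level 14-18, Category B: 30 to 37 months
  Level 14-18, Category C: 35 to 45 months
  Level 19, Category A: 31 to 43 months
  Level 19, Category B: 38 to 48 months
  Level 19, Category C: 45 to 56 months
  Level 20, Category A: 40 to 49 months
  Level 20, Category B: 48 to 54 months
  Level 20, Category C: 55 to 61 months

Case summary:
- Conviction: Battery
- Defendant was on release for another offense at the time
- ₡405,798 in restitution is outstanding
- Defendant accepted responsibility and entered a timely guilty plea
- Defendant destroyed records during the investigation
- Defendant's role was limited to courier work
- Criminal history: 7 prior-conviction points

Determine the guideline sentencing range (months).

Base offense level for battery: 7.
§1 applies: 7 − 3 = 4.
§2 applies: 4 + 2 = 6.
§3 applies (level before this adjustment is 6 < 9, so +1): 6 + 1 = 7.
§4 applies: 7 − 3 = 4.
§5 applies: 4 + 1 = 5.
Final offense level: 5.
Criminal history: 7 prior points → Category C (6+).
Level 5 falls in the 1-6 band.
Grid: Level 1-6 × Category C = 10-20 months.

10-20 months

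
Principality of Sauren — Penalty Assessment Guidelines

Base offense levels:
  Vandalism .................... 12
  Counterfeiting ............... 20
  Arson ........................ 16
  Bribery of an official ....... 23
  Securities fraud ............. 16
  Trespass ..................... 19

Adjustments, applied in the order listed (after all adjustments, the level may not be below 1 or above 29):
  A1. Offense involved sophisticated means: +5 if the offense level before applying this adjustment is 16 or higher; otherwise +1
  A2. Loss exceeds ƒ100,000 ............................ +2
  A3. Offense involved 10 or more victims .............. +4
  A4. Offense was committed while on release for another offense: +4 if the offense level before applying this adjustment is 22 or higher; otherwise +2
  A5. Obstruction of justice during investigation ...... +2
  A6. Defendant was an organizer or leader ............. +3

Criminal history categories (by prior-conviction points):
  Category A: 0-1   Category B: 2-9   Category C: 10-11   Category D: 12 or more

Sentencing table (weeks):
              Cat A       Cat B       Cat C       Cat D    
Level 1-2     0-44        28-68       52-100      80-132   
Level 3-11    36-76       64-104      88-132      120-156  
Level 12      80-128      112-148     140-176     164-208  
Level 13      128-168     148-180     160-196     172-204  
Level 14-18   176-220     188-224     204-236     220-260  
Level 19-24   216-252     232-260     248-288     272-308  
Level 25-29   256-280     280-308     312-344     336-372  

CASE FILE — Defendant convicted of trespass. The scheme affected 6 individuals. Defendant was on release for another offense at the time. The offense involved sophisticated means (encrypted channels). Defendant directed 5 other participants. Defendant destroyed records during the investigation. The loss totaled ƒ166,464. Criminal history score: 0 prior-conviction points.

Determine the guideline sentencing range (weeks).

256-280 weeks

Base offense level for trespass: 19.
A1 applies (level before this adjustment is 19 ≥ 16, so +5): 19 + 5 = 24.
A2 applies: 24 + 2 = 26.
A4 applies (level before this adjustment is 26 ≥ 22, so +4): 26 + 4 = 30.
A5 applies: 30 + 2 = 32.
A6 applies: 32 + 3 = 35.
Level 35 exceeds the maximum of 29; capped at 29.
Final offense level: 29.
Criminal history: 0 prior points → Category A (0-1).
Level 29 falls in the 25-29 band.
Grid: Level 25-29 × Category A = 256-280 weeks.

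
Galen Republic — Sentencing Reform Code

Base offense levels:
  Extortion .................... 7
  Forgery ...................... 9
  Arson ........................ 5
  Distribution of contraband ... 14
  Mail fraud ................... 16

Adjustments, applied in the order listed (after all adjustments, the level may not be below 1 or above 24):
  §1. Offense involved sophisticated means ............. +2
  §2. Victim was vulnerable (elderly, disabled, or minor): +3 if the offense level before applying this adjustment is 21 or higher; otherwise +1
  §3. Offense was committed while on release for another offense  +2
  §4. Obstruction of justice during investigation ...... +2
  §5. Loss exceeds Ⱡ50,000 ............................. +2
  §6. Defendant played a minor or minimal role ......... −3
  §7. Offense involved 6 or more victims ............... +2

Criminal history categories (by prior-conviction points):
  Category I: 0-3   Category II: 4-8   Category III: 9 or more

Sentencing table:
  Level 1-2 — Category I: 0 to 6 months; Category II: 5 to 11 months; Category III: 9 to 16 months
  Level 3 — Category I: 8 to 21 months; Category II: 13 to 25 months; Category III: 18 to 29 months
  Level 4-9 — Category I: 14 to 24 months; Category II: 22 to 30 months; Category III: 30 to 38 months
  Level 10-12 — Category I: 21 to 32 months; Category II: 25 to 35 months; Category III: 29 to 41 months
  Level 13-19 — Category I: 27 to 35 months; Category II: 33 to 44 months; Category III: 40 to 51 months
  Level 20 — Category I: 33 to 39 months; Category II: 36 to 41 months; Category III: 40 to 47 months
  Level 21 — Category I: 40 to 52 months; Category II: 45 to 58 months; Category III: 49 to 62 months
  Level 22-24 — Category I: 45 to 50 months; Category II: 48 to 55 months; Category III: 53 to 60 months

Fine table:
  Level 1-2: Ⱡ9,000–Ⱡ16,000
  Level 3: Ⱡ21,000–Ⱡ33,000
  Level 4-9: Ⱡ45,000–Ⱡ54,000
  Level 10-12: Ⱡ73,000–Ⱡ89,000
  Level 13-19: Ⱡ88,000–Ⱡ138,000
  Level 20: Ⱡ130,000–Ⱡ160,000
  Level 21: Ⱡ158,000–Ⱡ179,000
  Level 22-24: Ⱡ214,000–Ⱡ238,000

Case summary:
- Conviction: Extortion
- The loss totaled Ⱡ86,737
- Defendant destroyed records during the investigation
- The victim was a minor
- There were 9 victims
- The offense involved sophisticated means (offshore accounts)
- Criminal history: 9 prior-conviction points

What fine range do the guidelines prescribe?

Base offense level for extortion: 7.
§1 applies: 7 + 2 = 9.
§2 applies (level before this adjustment is 9 < 21, so +1): 9 + 1 = 10.
§4 applies: 10 + 2 = 12.
§5 applies: 12 + 2 = 14.
§7 applies: 14 + 2 = 16.
Final offense level: 16.
Level 16 falls in the 13-19 band.
Fine table: Level 13-19 → Ⱡ88,000–Ⱡ138,000.

Ⱡ88,000–Ⱡ138,000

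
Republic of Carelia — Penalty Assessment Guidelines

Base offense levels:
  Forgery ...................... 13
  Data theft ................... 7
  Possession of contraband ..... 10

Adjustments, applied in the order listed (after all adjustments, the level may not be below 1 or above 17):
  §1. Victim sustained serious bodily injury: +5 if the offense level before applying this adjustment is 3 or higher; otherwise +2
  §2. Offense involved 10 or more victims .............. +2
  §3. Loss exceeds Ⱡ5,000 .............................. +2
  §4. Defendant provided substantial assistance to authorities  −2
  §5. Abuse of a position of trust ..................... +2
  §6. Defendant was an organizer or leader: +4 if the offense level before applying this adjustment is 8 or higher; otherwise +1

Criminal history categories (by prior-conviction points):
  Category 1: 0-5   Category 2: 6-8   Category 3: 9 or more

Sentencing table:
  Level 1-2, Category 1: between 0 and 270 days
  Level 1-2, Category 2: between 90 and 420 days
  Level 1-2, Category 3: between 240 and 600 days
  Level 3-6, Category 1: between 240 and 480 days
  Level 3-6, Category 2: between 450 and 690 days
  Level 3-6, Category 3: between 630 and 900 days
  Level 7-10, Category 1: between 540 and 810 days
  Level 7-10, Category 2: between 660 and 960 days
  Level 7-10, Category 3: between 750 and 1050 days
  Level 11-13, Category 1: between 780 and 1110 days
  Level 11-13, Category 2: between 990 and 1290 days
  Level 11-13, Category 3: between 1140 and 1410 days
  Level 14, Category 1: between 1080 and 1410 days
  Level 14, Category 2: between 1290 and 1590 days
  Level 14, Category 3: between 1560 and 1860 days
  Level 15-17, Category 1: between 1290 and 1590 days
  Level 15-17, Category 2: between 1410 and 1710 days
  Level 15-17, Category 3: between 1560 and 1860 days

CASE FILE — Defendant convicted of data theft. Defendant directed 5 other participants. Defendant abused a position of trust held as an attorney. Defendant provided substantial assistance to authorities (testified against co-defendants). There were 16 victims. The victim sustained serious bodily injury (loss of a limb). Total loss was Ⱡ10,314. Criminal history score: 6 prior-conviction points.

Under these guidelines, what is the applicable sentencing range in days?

Base offense level for data theft: 7.
§1 applies (level before this adjustment is 7 ≥ 3, so +5): 7 + 5 = 12.
§2 applies: 12 + 2 = 14.
§3 applies: 14 + 2 = 16.
§4 applies: 16 − 2 = 14.
§5 applies: 14 + 2 = 16.
§6 applies (level before this adjustment is 16 ≥ 8, so +4): 16 + 4 = 20.
Level 20 exceeds the maximum of 17; capped at 17.
Final offense level: 17.
Criminal history: 6 prior points → Category 2 (6-8).
Level 17 falls in the 15-17 band.
Grid: Level 15-17 × Category 2 = 1410-1710 days.

1410-1710 days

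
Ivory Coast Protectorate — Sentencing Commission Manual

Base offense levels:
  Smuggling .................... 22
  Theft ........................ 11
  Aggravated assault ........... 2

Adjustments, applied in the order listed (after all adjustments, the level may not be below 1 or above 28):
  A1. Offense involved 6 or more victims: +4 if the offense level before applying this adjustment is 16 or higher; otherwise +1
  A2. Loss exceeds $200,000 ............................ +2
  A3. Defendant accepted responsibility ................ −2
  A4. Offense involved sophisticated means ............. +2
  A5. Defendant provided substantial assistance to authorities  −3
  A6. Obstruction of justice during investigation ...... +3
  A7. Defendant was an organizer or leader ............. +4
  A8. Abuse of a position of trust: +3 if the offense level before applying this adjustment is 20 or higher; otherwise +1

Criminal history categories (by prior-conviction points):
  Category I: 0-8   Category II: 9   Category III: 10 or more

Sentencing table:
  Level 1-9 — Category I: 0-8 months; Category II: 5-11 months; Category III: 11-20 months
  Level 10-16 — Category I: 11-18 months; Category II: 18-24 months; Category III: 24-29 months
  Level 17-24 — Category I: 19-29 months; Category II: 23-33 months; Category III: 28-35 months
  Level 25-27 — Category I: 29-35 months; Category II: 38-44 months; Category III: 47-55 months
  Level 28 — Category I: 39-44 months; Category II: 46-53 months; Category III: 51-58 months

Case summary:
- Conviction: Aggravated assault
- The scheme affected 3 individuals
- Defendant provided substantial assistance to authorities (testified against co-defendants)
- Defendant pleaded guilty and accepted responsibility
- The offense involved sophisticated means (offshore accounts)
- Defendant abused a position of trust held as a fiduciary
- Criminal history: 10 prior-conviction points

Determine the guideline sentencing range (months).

Base offense level for aggravated assault: 2.
A1 does not apply.
A3 applies: 2 − 2 = 0.
A4 applies: 0 + 2 = 2.
A5 applies: 2 − 3 = -1.
A8 applies (level before this adjustment is -1 < 20, so +1): -1 + 1 = 0.
Level 0 is below the minimum of 1; floored at 1.
Final offense level: 1.
Criminal history: 10 prior points → Category III (10+).
Level 1 falls in the 1-9 band.
Grid: Level 1-9 × Category III = 11-20 months.

11-20 months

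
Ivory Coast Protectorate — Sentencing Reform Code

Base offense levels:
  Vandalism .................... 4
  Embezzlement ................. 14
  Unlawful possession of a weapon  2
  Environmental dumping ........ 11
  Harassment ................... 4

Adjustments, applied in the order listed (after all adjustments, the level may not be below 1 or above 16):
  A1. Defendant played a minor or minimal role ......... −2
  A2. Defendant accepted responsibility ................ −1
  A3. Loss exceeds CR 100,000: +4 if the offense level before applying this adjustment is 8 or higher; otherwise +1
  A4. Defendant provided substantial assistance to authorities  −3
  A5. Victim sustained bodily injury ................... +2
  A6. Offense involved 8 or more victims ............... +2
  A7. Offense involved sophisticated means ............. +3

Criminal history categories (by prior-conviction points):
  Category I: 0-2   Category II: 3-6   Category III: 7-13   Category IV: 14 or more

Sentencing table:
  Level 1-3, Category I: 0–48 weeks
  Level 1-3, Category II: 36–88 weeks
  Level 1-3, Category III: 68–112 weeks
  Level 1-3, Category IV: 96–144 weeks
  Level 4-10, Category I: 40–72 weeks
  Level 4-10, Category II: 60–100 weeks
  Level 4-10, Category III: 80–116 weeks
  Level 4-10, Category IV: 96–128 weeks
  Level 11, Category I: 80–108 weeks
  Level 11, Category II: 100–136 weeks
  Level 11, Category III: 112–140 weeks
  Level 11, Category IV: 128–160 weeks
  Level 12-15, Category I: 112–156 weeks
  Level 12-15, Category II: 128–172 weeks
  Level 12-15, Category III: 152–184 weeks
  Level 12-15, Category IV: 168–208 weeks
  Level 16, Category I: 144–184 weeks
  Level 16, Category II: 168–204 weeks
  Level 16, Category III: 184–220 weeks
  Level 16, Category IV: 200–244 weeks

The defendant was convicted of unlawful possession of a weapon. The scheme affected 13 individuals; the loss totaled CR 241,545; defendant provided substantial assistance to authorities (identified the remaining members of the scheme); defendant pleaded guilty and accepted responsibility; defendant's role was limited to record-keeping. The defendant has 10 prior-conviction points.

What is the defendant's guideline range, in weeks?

68-112 weeks

Base offense level for unlawful possession of a weapon: 2.
A1 applies: 2 − 2 = 0.
A2 applies: 0 − 1 = -1.
A3 applies (level before this adjustment is -1 < 8, so +1): -1 + 1 = 0.
A4 applies: 0 − 3 = -3.
A6 applies: -3 + 2 = -1.
A7 does not apply.
Level -1 is below the minimum of 1; floored at 1.
Final offense level: 1.
Criminal history: 10 prior points → Category III (7-13).
Level 1 falls in the 1-3 band.
Grid: Level 1-3 × Category III = 68-112 weeks.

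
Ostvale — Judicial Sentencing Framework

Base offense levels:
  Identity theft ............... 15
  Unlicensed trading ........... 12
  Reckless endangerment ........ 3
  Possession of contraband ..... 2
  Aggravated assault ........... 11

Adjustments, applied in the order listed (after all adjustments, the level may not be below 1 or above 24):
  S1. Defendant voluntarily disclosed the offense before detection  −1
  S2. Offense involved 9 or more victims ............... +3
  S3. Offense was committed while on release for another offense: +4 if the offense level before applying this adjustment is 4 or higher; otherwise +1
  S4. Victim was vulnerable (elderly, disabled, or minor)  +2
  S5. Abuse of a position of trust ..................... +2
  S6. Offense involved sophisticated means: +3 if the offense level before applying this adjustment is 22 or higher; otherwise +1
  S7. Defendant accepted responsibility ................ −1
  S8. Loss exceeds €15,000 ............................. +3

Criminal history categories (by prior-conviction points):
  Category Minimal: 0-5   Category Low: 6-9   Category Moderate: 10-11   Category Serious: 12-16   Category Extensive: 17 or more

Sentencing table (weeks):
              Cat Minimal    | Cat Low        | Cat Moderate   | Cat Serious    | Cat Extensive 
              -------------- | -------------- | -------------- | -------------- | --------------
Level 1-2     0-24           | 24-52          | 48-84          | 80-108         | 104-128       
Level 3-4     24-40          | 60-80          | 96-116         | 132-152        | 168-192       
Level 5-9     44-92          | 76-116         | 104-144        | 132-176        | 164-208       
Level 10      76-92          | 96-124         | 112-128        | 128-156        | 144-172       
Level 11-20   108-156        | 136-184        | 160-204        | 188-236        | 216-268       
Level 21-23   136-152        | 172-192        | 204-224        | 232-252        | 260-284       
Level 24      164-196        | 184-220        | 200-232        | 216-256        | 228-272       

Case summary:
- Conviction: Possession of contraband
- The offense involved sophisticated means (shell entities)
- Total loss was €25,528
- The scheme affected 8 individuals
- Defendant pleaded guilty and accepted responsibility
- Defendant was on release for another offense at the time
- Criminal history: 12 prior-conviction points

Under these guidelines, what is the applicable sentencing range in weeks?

Base offense level for possession of contraband: 2.
S1 does not apply.
S2 does not apply.
S3 applies (level before this adjustment is 2 < 4, so +1): 2 + 1 = 3.
S4 does not apply.
S6 applies (level before this adjustment is 3 < 22, so +1): 3 + 1 = 4.
S7 applies: 4 − 1 = 3.
S8 applies: 3 + 3 = 6.
Final offense level: 6.
Criminal history: 12 prior points → Category Serious (12-16).
Level 6 falls in the 5-9 band.
Grid: Level 5-9 × Category Serious = 132-176 weeks.

132-176 weeks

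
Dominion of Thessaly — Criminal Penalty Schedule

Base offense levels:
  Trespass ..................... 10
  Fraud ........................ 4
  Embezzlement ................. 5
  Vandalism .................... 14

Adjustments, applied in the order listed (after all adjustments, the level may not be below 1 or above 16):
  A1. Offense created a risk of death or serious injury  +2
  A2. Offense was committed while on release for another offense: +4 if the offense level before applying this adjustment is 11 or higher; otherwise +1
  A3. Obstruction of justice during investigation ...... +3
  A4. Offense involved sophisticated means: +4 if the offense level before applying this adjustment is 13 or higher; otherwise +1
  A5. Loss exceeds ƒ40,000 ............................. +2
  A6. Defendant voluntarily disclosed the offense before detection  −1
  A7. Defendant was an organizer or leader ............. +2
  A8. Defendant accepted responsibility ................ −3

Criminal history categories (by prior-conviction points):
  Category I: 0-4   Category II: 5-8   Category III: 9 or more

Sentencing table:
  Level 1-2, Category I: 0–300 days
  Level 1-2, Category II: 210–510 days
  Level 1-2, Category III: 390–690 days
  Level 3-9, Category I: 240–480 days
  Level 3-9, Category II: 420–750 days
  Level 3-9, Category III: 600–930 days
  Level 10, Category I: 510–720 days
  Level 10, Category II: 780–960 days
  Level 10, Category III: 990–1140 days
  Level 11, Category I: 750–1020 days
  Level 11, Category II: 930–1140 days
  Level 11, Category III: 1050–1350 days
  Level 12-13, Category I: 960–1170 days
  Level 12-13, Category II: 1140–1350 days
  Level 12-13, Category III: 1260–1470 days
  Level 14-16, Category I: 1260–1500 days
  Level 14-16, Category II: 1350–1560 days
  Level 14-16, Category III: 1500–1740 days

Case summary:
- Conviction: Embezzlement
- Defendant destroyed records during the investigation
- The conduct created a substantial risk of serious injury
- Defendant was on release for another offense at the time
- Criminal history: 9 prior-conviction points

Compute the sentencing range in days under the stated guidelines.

1050-1350 days

Base offense level for embezzlement: 5.
A1 applies: 5 + 2 = 7.
A2 applies (level before this adjustment is 7 < 11, so +1): 7 + 1 = 8.
A3 applies: 8 + 3 = 11.
Final offense level: 11.
Criminal history: 9 prior points → Category III (9+).
Level 11 falls in the 11 band.
Grid: Level 11 × Category III = 1050-1350 days.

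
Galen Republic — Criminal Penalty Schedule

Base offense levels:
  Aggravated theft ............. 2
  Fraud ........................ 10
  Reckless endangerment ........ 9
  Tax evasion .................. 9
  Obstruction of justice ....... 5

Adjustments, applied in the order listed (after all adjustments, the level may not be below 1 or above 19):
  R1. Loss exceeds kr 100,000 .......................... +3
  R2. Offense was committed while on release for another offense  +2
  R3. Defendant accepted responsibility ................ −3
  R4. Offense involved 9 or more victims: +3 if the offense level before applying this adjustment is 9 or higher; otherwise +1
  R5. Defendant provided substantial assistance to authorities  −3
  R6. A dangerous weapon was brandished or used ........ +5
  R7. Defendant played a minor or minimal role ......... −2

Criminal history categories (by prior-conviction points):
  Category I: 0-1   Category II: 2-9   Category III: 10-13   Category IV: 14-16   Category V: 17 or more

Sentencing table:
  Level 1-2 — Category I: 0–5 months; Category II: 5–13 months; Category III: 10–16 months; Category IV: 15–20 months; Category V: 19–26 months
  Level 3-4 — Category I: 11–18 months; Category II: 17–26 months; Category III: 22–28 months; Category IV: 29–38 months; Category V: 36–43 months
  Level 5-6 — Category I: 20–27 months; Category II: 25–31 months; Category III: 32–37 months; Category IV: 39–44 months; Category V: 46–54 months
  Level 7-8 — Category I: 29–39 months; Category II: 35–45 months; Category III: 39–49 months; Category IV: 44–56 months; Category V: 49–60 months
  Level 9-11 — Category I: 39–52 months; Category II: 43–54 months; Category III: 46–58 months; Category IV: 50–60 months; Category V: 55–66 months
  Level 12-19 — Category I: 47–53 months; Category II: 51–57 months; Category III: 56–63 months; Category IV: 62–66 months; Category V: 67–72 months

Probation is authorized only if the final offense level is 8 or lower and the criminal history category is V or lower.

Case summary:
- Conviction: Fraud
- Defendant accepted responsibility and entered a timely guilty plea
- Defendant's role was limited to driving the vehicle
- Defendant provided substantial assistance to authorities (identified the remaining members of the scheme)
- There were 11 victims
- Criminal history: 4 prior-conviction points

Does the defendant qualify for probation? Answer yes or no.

Base offense level for fraud: 10.
R1 does not apply.
R2 does not apply.
R3 applies: 10 − 3 = 7.
R4 applies (level before this adjustment is 7 < 9, so +1): 7 + 1 = 8.
R5 applies: 8 − 3 = 5.
R7 applies: 5 − 2 = 3.
Final offense level: 3.
Criminal history: 4 prior points → Category II (2-9).
Level 3 falls in the 3-4 band.
Grid: Level 3-4 × Category II = 17-26 months.
Probation check: level 3 ≤ 8 and category II ≤ V → eligible.

Yes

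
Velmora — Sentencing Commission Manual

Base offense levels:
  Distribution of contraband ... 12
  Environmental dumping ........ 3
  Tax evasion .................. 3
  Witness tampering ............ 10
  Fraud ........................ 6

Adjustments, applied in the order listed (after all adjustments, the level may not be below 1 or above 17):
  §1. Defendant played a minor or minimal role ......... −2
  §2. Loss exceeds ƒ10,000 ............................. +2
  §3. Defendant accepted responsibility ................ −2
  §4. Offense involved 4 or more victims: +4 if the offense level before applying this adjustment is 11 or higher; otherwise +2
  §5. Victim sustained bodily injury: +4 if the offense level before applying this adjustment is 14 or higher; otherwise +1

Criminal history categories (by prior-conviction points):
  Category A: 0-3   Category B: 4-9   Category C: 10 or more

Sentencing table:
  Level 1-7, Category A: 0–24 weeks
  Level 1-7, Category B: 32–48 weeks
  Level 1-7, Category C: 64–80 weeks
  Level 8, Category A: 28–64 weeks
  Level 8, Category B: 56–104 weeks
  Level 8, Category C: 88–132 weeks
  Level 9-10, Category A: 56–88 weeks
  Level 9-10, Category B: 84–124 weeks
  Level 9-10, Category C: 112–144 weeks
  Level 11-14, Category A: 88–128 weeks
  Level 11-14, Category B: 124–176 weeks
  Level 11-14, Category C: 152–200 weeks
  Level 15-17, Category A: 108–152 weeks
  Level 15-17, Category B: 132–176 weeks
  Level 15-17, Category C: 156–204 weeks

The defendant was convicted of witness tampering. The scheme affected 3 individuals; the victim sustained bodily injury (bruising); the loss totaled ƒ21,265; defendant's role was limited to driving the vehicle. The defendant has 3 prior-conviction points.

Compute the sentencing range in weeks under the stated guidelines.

88-128 weeks

Base offense level for witness tampering: 10.
§1 applies: 10 − 2 = 8.
§2 applies: 8 + 2 = 10.
§5 applies (level before this adjustment is 10 < 14, so +1): 10 + 1 = 11.
Final offense level: 11.
Criminal history: 3 prior points → Category A (0-3).
Level 11 falls in the 11-14 band.
Grid: Level 11-14 × Category A = 88-128 weeks.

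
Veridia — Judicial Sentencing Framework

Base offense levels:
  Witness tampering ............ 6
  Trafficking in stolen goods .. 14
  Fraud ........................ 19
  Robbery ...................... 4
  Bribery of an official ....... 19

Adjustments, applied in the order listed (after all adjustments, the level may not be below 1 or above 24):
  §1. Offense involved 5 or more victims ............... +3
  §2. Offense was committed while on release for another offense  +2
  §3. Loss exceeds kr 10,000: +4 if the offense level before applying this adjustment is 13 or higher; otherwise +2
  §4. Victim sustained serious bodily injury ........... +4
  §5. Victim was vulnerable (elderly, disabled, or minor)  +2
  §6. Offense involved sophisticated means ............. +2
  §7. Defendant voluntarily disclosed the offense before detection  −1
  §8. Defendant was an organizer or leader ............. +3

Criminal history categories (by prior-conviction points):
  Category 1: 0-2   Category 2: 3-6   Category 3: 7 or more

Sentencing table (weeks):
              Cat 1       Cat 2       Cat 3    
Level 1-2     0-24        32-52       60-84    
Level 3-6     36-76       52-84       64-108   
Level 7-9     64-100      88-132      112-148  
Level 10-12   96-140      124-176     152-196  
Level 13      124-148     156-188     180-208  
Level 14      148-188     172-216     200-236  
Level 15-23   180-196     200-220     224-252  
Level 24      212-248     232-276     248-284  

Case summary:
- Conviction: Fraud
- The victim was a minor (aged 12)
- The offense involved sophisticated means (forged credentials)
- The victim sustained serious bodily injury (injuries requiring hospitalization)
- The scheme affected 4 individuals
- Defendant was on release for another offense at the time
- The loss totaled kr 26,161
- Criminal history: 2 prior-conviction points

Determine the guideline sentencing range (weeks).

Base offense level for fraud: 19.
§1 does not apply.
§2 applies: 19 + 2 = 21.
§3 applies (level before this adjustment is 21 ≥ 13, so +4): 21 + 4 = 25.
§4 applies: 25 + 4 = 29.
§5 applies: 29 + 2 = 31.
§6 applies: 31 + 2 = 33.
§7 does not apply.
§8 does not apply.
Level 33 exceeds the maximum of 24; capped at 24.
Final offense level: 24.
Criminal history: 2 prior points → Category 1 (0-2).
Level 24 falls in the 24 band.
Grid: Level 24 × Category 1 = 212-248 weeks.

212-248 weeks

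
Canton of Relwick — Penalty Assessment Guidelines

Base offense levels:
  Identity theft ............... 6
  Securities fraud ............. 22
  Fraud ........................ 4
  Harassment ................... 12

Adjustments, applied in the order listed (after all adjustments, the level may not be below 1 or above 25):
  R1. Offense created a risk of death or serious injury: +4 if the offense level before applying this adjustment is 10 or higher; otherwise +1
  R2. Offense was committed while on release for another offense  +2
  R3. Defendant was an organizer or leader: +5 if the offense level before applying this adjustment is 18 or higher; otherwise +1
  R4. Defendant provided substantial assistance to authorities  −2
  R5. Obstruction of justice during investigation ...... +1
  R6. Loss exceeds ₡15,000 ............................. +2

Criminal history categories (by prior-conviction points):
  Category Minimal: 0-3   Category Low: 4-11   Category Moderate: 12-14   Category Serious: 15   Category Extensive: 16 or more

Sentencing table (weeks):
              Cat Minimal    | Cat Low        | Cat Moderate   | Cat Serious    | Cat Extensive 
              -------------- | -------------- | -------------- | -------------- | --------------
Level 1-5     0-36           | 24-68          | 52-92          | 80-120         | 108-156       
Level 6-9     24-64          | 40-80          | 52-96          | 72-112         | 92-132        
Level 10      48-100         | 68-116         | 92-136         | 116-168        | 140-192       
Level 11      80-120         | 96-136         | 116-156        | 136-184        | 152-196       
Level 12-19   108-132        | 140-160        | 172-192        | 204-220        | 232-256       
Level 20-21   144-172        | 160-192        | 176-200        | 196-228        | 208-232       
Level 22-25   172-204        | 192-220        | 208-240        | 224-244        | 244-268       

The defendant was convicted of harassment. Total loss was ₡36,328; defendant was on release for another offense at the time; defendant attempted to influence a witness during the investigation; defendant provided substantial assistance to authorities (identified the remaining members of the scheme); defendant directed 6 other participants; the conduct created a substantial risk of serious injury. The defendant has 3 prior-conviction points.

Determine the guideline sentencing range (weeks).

172-204 weeks

Base offense level for harassment: 12.
R1 applies (level before this adjustment is 12 ≥ 10, so +4): 12 + 4 = 16.
R2 applies: 16 + 2 = 18.
R3 applies (level before this adjustment is 18 ≥ 18, so +5): 18 + 5 = 23.
R4 applies: 23 − 2 = 21.
R5 applies: 21 + 1 = 22.
R6 applies: 22 + 2 = 24.
Final offense level: 24.
Criminal history: 3 prior points → Category Minimal (0-3).
Level 24 falls in the 22-25 band.
Grid: Level 22-25 × Category Minimal = 172-204 weeks.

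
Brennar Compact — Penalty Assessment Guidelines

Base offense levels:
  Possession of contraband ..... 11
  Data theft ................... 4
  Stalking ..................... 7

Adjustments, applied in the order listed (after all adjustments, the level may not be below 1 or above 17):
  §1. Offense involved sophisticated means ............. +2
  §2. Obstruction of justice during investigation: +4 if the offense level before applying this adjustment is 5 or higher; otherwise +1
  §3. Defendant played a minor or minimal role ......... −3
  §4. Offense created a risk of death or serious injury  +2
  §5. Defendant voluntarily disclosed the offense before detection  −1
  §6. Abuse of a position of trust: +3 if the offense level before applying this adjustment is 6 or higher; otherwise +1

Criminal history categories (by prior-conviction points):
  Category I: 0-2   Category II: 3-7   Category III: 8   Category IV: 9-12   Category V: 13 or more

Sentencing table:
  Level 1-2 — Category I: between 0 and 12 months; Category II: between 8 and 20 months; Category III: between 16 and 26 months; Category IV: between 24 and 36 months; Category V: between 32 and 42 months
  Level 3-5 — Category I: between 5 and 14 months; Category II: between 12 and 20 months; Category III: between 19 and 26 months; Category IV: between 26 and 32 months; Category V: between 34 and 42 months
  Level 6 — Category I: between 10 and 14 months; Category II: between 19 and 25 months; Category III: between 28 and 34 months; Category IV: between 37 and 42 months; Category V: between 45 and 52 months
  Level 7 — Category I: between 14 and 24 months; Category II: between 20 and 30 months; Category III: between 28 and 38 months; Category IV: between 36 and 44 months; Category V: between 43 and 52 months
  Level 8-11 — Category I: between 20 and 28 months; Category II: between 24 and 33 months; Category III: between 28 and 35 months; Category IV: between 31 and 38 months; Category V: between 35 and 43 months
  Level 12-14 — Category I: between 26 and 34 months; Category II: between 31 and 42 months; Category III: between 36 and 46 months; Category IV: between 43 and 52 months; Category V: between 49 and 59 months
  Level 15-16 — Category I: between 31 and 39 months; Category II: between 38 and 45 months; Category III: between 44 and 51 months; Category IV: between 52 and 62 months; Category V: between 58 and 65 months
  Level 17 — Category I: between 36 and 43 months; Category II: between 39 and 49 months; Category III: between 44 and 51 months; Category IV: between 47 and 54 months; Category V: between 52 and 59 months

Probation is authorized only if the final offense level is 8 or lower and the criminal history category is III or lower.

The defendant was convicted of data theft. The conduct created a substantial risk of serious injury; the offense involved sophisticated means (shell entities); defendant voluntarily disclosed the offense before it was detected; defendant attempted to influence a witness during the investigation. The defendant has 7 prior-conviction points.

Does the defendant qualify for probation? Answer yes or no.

No

Base offense level for data theft: 4.
§1 applies: 4 + 2 = 6.
§2 applies (level before this adjustment is 6 ≥ 5, so +4): 6 + 4 = 10.
§3 does not apply.
§4 applies: 10 + 2 = 12.
§5 applies: 12 − 1 = 11.
Final offense level: 11.
Criminal history: 7 prior points → Category II (3-7).
Level 11 falls in the 8-11 band.
Grid: Level 8-11 × Category II = 24-33 months.
Probation check: level 11 > 8 and category II ≤ III → not eligible.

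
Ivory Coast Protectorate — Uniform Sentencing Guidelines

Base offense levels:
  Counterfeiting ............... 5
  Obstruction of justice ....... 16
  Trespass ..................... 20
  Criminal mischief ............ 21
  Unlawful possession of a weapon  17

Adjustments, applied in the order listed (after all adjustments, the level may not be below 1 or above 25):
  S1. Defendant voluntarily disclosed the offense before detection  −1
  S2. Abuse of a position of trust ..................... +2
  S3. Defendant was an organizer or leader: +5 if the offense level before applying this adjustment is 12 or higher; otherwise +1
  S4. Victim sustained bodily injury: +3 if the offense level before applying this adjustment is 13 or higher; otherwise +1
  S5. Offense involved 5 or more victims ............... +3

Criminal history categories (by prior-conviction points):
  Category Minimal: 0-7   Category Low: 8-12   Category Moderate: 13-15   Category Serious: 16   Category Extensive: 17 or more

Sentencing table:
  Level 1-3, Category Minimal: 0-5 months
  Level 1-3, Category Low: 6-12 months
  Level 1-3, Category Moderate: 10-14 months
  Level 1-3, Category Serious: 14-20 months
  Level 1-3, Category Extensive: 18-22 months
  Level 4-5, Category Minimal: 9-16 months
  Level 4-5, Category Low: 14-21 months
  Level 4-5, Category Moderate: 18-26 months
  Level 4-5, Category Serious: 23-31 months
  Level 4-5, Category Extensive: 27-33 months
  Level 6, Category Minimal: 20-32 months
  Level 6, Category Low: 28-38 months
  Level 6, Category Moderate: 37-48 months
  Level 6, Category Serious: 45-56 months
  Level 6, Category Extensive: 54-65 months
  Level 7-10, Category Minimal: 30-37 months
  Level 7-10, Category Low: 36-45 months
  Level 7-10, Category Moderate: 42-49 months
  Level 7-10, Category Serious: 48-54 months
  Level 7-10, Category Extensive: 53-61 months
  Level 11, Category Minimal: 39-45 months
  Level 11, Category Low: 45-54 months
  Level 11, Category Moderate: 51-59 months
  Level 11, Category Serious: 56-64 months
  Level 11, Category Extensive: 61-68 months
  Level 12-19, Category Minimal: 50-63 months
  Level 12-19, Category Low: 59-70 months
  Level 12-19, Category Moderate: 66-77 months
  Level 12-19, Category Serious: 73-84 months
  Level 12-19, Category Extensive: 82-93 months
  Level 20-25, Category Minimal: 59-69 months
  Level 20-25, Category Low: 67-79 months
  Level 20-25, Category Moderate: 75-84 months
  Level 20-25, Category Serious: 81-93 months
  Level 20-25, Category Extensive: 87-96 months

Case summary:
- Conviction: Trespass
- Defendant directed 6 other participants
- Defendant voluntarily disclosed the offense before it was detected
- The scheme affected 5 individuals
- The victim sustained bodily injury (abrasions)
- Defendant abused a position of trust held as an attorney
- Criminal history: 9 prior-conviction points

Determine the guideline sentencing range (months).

Base offense level for trespass: 20.
S1 applies: 20 − 1 = 19.
S2 applies: 19 + 2 = 21.
S3 applies (level before this adjustment is 21 ≥ 12, so +5): 21 + 5 = 26.
S4 applies (level before this adjustment is 26 ≥ 13, so +3): 26 + 3 = 29.
S5 applies: 29 + 3 = 32.
Level 32 exceeds the maximum of 25; capped at 25.
Final offense level: 25.
Criminal history: 9 prior points → Category Low (8-12).
Level 25 falls in the 20-25 band.
Grid: Level 20-25 × Category Low = 67-79 months.

67-79 months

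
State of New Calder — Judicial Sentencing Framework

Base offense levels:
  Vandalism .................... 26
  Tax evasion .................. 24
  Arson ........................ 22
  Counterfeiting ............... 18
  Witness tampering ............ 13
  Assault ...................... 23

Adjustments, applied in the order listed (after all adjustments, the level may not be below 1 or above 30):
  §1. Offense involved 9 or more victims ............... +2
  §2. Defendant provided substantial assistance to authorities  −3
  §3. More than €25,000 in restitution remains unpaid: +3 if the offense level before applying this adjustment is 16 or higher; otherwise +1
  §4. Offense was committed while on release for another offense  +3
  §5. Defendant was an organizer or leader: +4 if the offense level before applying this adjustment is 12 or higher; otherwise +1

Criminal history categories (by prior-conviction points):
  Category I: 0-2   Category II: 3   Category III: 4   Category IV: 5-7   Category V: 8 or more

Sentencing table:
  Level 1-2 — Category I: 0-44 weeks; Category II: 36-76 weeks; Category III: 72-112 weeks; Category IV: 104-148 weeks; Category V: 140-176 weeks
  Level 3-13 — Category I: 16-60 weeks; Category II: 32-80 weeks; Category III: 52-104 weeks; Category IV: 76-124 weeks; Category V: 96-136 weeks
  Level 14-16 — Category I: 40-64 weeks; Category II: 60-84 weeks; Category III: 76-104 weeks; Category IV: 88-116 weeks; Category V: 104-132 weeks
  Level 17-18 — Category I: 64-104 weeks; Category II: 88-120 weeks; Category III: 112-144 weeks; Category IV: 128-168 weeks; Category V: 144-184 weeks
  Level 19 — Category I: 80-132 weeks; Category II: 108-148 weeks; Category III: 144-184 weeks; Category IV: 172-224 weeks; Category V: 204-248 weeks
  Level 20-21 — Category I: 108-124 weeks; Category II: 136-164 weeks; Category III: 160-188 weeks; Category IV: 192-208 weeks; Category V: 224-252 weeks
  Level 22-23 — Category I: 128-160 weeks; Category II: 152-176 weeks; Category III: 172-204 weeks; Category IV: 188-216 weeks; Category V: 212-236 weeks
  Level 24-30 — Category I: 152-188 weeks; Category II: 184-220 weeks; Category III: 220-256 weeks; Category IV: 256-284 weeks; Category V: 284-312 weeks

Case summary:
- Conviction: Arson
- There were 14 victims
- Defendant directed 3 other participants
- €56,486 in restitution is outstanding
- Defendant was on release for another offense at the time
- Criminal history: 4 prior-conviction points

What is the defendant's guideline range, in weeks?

Base offense level for arson: 22.
§1 applies: 22 + 2 = 24.
§2 does not apply.
§3 applies (level before this adjustment is 24 ≥ 16, so +3): 24 + 3 = 27.
§4 applies: 27 + 3 = 30.
§5 applies (level before this adjustment is 30 ≥ 12, so +4): 30 + 4 = 34.
Level 34 exceeds the maximum of 30; capped at 30.
Final offense level: 30.
Criminal history: 4 prior points → Category III (4).
Level 30 falls in the 24-30 band.
Grid: Level 24-30 × Category III = 220-256 weeks.

220-256 weeks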